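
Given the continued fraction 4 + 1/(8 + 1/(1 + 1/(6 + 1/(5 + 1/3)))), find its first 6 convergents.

4/1, 33/8, 37/9, 255/62, 1312/319, 4191/1019

Using the convergent recurrence p_i = a_i*p_{i-1} + p_{i-2}, q_i = a_i*q_{i-1} + q_{i-2} with p_{-2}=0, p_{-1}=1, q_{-2}=1, q_{-1}=0:
  i=0: a_0=4, p_0 = 4*1 + 0 = 4, q_0 = 4*0 + 1 = 1.
  i=1: a_1=8, p_1 = 8*4 + 1 = 33, q_1 = 8*1 + 0 = 8.
  i=2: a_2=1, p_2 = 1*33 + 4 = 37, q_2 = 1*8 + 1 = 9.
  i=3: a_3=6, p_3 = 6*37 + 33 = 255, q_3 = 6*9 + 8 = 62.
  i=4: a_4=5, p_4 = 5*255 + 37 = 1312, q_4 = 5*62 + 9 = 319.
  i=5: a_5=3, p_5 = 3*1312 + 255 = 4191, q_5 = 3*319 + 62 = 1019.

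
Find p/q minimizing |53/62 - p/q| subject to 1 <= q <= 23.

Expand x = 53/62 as a continued fraction with the Euclidean algorithm:
  53 = 0*62 + 53, so a_0 = 0.
  62 = 1*53 + 9, so a_1 = 1.
  53 = 5*9 + 8, so a_2 = 5.
  9 = 1*8 + 1, so a_3 = 1.
  8 = 8*1 + 0, so a_4 = 8.
so x = [0; 1, 5, 1, 8].
Convergents (p_i = a_i*p_{i-1} + p_{i-2}, q_i = a_i*q_{i-1} + q_{i-2} with p_{-2}=0, p_{-1}=1, q_{-2}=1, q_{-1}=0), until the denominator exceeds 23:
  i=0: a_0=0, p_0 = 0*1 + 0 = 0, q_0 = 0*0 + 1 = 1.
  i=1: a_1=1, p_1 = 1*0 + 1 = 1, q_1 = 1*1 + 0 = 1.
  i=2: a_2=5, p_2 = 5*1 + 0 = 5, q_2 = 5*1 + 1 = 6.
  i=3: a_3=1, p_3 = 1*5 + 1 = 6, q_3 = 1*6 + 1 = 7.
  i=4: a_4=8, p_4 = 8*6 + 5 = 53, q_4 = 8*7 + 6 = 62.
q_4 = 62 > 23, so the last convergent with denominator <= 23 is p_3/q_3 = 6/7.
The closest fraction with denominator <= 23 is either p_3/q_3 or the intermediate fraction (k*p_3 + p_2)/(k*q_3 + q_2) with the largest k >= 1 whose denominator stays <= 23; these approach x as k grows, and every other convergent or intermediate fraction in range is farther away.
Largest k: floor((23 - q_2)/q_3) = floor((23 - 6)/7) = 2.
That gives (2*6 + 5)/(2*7 + 6) = 17/20.
Compare the errors: |x - 6/7| = |53*7 - 6*62|/(62*7) = 1/434, and |x - 17/20| = |53*20 - 17*62|/(62*20) = 6/1240.
Cross-multiplying, 1*1240 = 1240 < 2604 = 6*434, so 1/434 is smaller: the convergent 6/7 is closer to x than 17/20.

6/7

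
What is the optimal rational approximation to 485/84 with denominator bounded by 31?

179/31

Expand x = 485/84 as a continued fraction with the Euclidean algorithm:
  485 = 5*84 + 65, so a_0 = 5.
  84 = 1*65 + 19, so a_1 = 1.
  65 = 3*19 + 8, so a_2 = 3.
  19 = 2*8 + 3, so a_3 = 2.
  8 = 2*3 + 2, so a_4 = 2.
  3 = 1*2 + 1, so a_5 = 1.
  2 = 2*1 + 0, so a_6 = 2.
so x = [5; 1, 3, 2, 2, 1, 2].
Convergents (p_i = a_i*p_{i-1} + p_{i-2}, q_i = a_i*q_{i-1} + q_{i-2} with p_{-2}=0, p_{-1}=1, q_{-2}=1, q_{-1}=0), until the denominator exceeds 31:
  i=0: a_0=5, p_0 = 5*1 + 0 = 5, q_0 = 5*0 + 1 = 1.
  i=1: a_1=1, p_1 = 1*5 + 1 = 6, q_1 = 1*1 + 0 = 1.
  i=2: a_2=3, p_2 = 3*6 + 5 = 23, q_2 = 3*1 + 1 = 4.
  i=3: a_3=2, p_3 = 2*23 + 6 = 52, q_3 = 2*4 + 1 = 9.
  i=4: a_4=2, p_4 = 2*52 + 23 = 127, q_4 = 2*9 + 4 = 22.
  i=5: a_5=1, p_5 = 1*127 + 52 = 179, q_5 = 1*22 + 9 = 31.
  i=6: a_6=2, p_6 = 2*179 + 127 = 485, q_6 = 2*31 + 22 = 84.
q_6 = 84 > 31, so the last convergent with denominator <= 31 is p_5/q_5 = 179/31.
The closest fraction with denominator <= 31 is either p_5/q_5 or the intermediate fraction (k*p_5 + p_4)/(k*q_5 + q_4) with the largest k >= 1 whose denominator stays <= 31; these approach x as k grows, and every other convergent or intermediate fraction in range is farther away.
Largest k: floor((31 - q_4)/q_5) = floor((31 - 22)/31) = 0.
Since k = 0, no intermediate fraction beyond p_5/q_5 has denominator <= 31, so the convergent 179/31 is the closest (its error is |485*31 - 179*84|/(84*31) = 1/2604).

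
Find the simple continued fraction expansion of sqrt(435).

[20; (1, 5, 1, 40)]

Write x_i = (sqrt(435) + m_i)/d_i with (m_0, d_0) = (0, 1). a_0 = floor(sqrt(435)) = 20, since 20^2 = 400 <= 435 < 441 = 21^2.
Iterate m_{i+1} = d_i*a_i - m_i, d_{i+1} = (435 - m_{i+1}^2)/d_i, a_{i+1} = floor((a_0 + m_{i+1})/d_{i+1}):
  m_1 = 1*20 - 0 = 20, d_1 = (435 - 20^2)/1 = 35/1 = 35, a_1 = floor((20 + 20)/35) = 1.
  m_2 = 35*1 - 20 = 15, d_2 = (435 - 15^2)/35 = 210/35 = 6, a_2 = floor((20 + 15)/6) = 5.
  m_3 = 6*5 - 15 = 15, d_3 = (435 - 15^2)/6 = 210/6 = 35, a_3 = floor((20 + 15)/35) = 1.
  m_4 = 35*1 - 15 = 20, d_4 = (435 - 20^2)/35 = 35/35 = 1, a_4 = floor((20 + 20)/1) = 40.
  m_5 = 1*40 - 20 = 20, d_5 = (435 - 20^2)/1 = 35/1 = 35: (m_5, d_5) = (m_1, d_1) = (20, 35), so from here the quotients repeat a_1, ..., a_4; the period length is 4.
Hence the expansion of sqrt(435) is a_0 = 20 followed by the repeating block 1, 5, 1, 40 (period 4).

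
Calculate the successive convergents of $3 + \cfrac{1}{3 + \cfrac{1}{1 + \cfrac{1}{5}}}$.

3/1, 10/3, 13/4, 75/23

Using the convergent recurrence p_i = a_i*p_{i-1} + p_{i-2}, q_i = a_i*q_{i-1} + q_{i-2} with p_{-2}=0, p_{-1}=1, q_{-2}=1, q_{-1}=0:
  i=0: a_0=3, p_0 = 3*1 + 0 = 3, q_0 = 3*0 + 1 = 1.
  i=1: a_1=3, p_1 = 3*3 + 1 = 10, q_1 = 3*1 + 0 = 3.
  i=2: a_2=1, p_2 = 1*10 + 3 = 13, q_2 = 1*3 + 1 = 4.
  i=3: a_3=5, p_3 = 5*13 + 10 = 75, q_3 = 5*4 + 3 = 23.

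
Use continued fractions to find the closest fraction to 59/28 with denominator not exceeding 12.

Expand x = 59/28 as a continued fraction with the Euclidean algorithm:
  59 = 2*28 + 3, so a_0 = 2.
  28 = 9*3 + 1, so a_1 = 9.
  3 = 3*1 + 0, so a_2 = 3.
so x = [2; 9, 3].
Convergents (p_i = a_i*p_{i-1} + p_{i-2}, q_i = a_i*q_{i-1} + q_{i-2} with p_{-2}=0, p_{-1}=1, q_{-2}=1, q_{-1}=0), until the denominator exceeds 12:
  i=0: a_0=2, p_0 = 2*1 + 0 = 2, q_0 = 2*0 + 1 = 1.
  i=1: a_1=9, p_1 = 9*2 + 1 = 19, q_1 = 9*1 + 0 = 9.
  i=2: a_2=3, p_2 = 3*19 + 2 = 59, q_2 = 3*9 + 1 = 28.
q_2 = 28 > 12, so the last convergent with denominator <= 12 is p_1/q_1 = 19/9.
The closest fraction with denominator <= 12 is either p_1/q_1 or the intermediate fraction (k*p_1 + p_0)/(k*q_1 + q_0) with the largest k >= 1 whose denominator stays <= 12; these approach x as k grows, and every other convergent or intermediate fraction in range is farther away.
Largest k: floor((12 - q_0)/q_1) = floor((12 - 1)/9) = 1.
That gives (1*19 + 2)/(1*9 + 1) = 21/10.
Compare the errors: |x - 19/9| = |59*9 - 19*28|/(28*9) = 1/252, and |x - 21/10| = |59*10 - 21*28|/(28*10) = 2/280.
Cross-multiplying, 1*280 = 280 < 504 = 2*252, so 1/252 is smaller: the convergent 19/9 is closer to x than 21/10.

19/9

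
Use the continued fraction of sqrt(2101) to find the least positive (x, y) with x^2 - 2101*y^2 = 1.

(x, y) = (13751, 300)

First expand sqrt(2101) as a continued fraction. With x_i = (sqrt(2101) + m_i)/d_i and (m_0, d_0) = (0, 1): a_0 = floor(sqrt(2101)) = 45, since 45^2 = 2025 <= 2101 < 2116 = 46^2.
Iterate m_{i+1} = d_i*a_i - m_i, d_{i+1} = (2101 - m_{i+1}^2)/d_i, a_{i+1} = floor((a_0 + m_{i+1})/d_{i+1}):
  m_1 = 1*45 - 0 = 45, d_1 = (2101 - 45^2)/1 = 76/1 = 76, a_1 = floor((45 + 45)/76) = 1.
  m_2 = 76*1 - 45 = 31, d_2 = (2101 - 31^2)/76 = 1140/76 = 15, a_2 = floor((45 + 31)/15) = 5.
  m_3 = 15*5 - 31 = 44, d_3 = (2101 - 44^2)/15 = 165/15 = 11, a_3 = floor((45 + 44)/11) = 8.
  m_4 = 11*8 - 44 = 44, d_4 = (2101 - 44^2)/11 = 165/11 = 15, a_4 = floor((45 + 44)/15) = 5.
  m_5 = 15*5 - 44 = 31, d_5 = (2101 - 31^2)/15 = 1140/15 = 76, a_5 = floor((45 + 31)/76) = 1.
  m_6 = 76*1 - 31 = 45, d_6 = (2101 - 45^2)/76 = 76/76 = 1, a_6 = floor((45 + 45)/1) = 90.
  m_7 = 1*90 - 45 = 45, d_7 = (2101 - 45^2)/1 = 76/1 = 76: (m_7, d_7) = (m_1, d_1) = (45, 76), so from here the quotients repeat a_1, ..., a_6; the period length is 6.
So sqrt(2101) = [45; (1, 5, 8, 5, 1, 90)] with period length k = 6.
k is even, so the fundamental solution of x^2 - 2101y^2 = 1 is (p_{k-1}, q_{k-1}) = (p_5, q_5); compute convergents through index 5.
Convergents (p_i = a_i*p_{i-1} + p_{i-2}, q_i = a_i*q_{i-1} + q_{i-2} with p_{-2}=0, p_{-1}=1, q_{-2}=1, q_{-1}=0):
  i=0: a_0=45, p_0 = 45*1 + 0 = 45, q_0 = 45*0 + 1 = 1.
  i=1: a_1=1, p_1 = 1*45 + 1 = 46, q_1 = 1*1 + 0 = 1.
  i=2: a_2=5, p_2 = 5*46 + 45 = 275, q_2 = 5*1 + 1 = 6.
  i=3: a_3=8, p_3 = 8*275 + 46 = 2246, q_3 = 8*6 + 1 = 49.
  i=4: a_4=5, p_4 = 5*2246 + 275 = 11505, q_4 = 5*49 + 6 = 251.
  i=5: a_5=1, p_5 = 1*11505 + 2246 = 13751, q_5 = 1*251 + 49 = 300.
Check: 13751^2 - 2101*300^2 = 189090001 - 189090000 = 1, so (x, y) = (13751, 300) solves the equation, and by the theorem it is the least positive solution.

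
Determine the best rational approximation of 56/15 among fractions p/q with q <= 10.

Expand x = 56/15 as a continued fraction with the Euclidean algorithm:
  56 = 3*15 + 11, so a_0 = 3.
  15 = 1*11 + 4, so a_1 = 1.
  11 = 2*4 + 3, so a_2 = 2.
  4 = 1*3 + 1, so a_3 = 1.
  3 = 3*1 + 0, so a_4 = 3.
so x = [3; 1, 2, 1, 3].
Convergents (p_i = a_i*p_{i-1} + p_{i-2}, q_i = a_i*q_{i-1} + q_{i-2} with p_{-2}=0, p_{-1}=1, q_{-2}=1, q_{-1}=0), until the denominator exceeds 10:
  i=0: a_0=3, p_0 = 3*1 + 0 = 3, q_0 = 3*0 + 1 = 1.
  i=1: a_1=1, p_1 = 1*3 + 1 = 4, q_1 = 1*1 + 0 = 1.
  i=2: a_2=2, p_2 = 2*4 + 3 = 11, q_2 = 2*1 + 1 = 3.
  i=3: a_3=1, p_3 = 1*11 + 4 = 15, q_3 = 1*3 + 1 = 4.
  i=4: a_4=3, p_4 = 3*15 + 11 = 56, q_4 = 3*4 + 3 = 15.
q_4 = 15 > 10, so the last convergent with denominator <= 10 is p_3/q_3 = 15/4.
The closest fraction with denominator <= 10 is either p_3/q_3 or the intermediate fraction (k*p_3 + p_2)/(k*q_3 + q_2) with the largest k >= 1 whose denominator stays <= 10; these approach x as k grows, and every other convergent or intermediate fraction in range is farther away.
Largest k: floor((10 - q_2)/q_3) = floor((10 - 3)/4) = 1.
That gives (1*15 + 11)/(1*4 + 3) = 26/7.
Compare the errors: |x - 15/4| = |56*4 - 15*15|/(15*4) = 1/60, and |x - 26/7| = |56*7 - 26*15|/(15*7) = 2/105.
Cross-multiplying, 1*105 = 105 < 120 = 2*60, so 1/60 is smaller: the convergent 15/4 is closer to x than 26/7.

15/4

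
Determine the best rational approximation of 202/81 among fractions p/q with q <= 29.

5/2

Expand x = 202/81 as a continued fraction with the Euclidean algorithm:
  202 = 2*81 + 40, so a_0 = 2.
  81 = 2*40 + 1, so a_1 = 2.
  40 = 40*1 + 0, so a_2 = 40.
so x = [2; 2, 40].
Convergents (p_i = a_i*p_{i-1} + p_{i-2}, q_i = a_i*q_{i-1} + q_{i-2} with p_{-2}=0, p_{-1}=1, q_{-2}=1, q_{-1}=0), until the denominator exceeds 29:
  i=0: a_0=2, p_0 = 2*1 + 0 = 2, q_0 = 2*0 + 1 = 1.
  i=1: a_1=2, p_1 = 2*2 + 1 = 5, q_1 = 2*1 + 0 = 2.
  i=2: a_2=40, p_2 = 40*5 + 2 = 202, q_2 = 40*2 + 1 = 81.
q_2 = 81 > 29, so the last convergent with denominator <= 29 is p_1/q_1 = 5/2.
The closest fraction with denominator <= 29 is either p_1/q_1 or the intermediate fraction (k*p_1 + p_0)/(k*q_1 + q_0) with the largest k >= 1 whose denominator stays <= 29; these approach x as k grows, and every other convergent or intermediate fraction in range is farther away.
Largest k: floor((29 - q_0)/q_1) = floor((29 - 1)/2) = 14.
That gives (14*5 + 2)/(14*2 + 1) = 72/29.
Compare the errors: |x - 5/2| = |202*2 - 5*81|/(81*2) = 1/162, and |x - 72/29| = |202*29 - 72*81|/(81*29) = 26/2349.
Cross-multiplying, 1*2349 = 2349 < 4212 = 26*162, so 1/162 is smaller: the convergent 5/2 is closer to x than 72/29.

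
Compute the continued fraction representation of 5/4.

[1; 4]

Run the Euclidean algorithm on 5 and 4; the successive quotients are the partial quotients a_0, a_1, ... (each step inverts the fractional part left over by the previous one):
  5 = 1*4 + 1, so a_0 = 1.
  4 = 4*1 + 0, so a_1 = 4.
The remainder reaches 0 after 2 divisions, so the expansion has 2 partial quotients, read off in order.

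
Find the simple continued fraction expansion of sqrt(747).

[27; (3, 54)]

Write x_i = (sqrt(747) + m_i)/d_i with (m_0, d_0) = (0, 1). a_0 = floor(sqrt(747)) = 27, since 27^2 = 729 <= 747 < 784 = 28^2.
Iterate m_{i+1} = d_i*a_i - m_i, d_{i+1} = (747 - m_{i+1}^2)/d_i, a_{i+1} = floor((a_0 + m_{i+1})/d_{i+1}):
  m_1 = 1*27 - 0 = 27, d_1 = (747 - 27^2)/1 = 18/1 = 18, a_1 = floor((27 + 27)/18) = 3.
  m_2 = 18*3 - 27 = 27, d_2 = (747 - 27^2)/18 = 18/18 = 1, a_2 = floor((27 + 27)/1) = 54.
  m_3 = 1*54 - 27 = 27, d_3 = (747 - 27^2)/1 = 18/1 = 18: (m_3, d_3) = (m_1, d_1) = (27, 18), so from here the quotients repeat a_1, a_2; the period length is 2.
Hence the expansion of sqrt(747) is a_0 = 27 followed by the repeating block 3, 54 (period 2).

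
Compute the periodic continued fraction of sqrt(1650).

Write x_i = (sqrt(1650) + m_i)/d_i with (m_0, d_0) = (0, 1). a_0 = floor(sqrt(1650)) = 40, since 40^2 = 1600 <= 1650 < 1681 = 41^2.
Iterate m_{i+1} = d_i*a_i - m_i, d_{i+1} = (1650 - m_{i+1}^2)/d_i, a_{i+1} = floor((a_0 + m_{i+1})/d_{i+1}):
  m_1 = 1*40 - 0 = 40, d_1 = (1650 - 40^2)/1 = 50/1 = 50, a_1 = floor((40 + 40)/50) = 1.
  m_2 = 50*1 - 40 = 10, d_2 = (1650 - 10^2)/50 = 1550/50 = 31, a_2 = floor((40 + 10)/31) = 1.
  m_3 = 31*1 - 10 = 21, d_3 = (1650 - 21^2)/31 = 1209/31 = 39, a_3 = floor((40 + 21)/39) = 1.
  m_4 = 39*1 - 21 = 18, d_4 = (1650 - 18^2)/39 = 1326/39 = 34, a_4 = floor((40 + 18)/34) = 1.
  m_5 = 34*1 - 18 = 16, d_5 = (1650 - 16^2)/34 = 1394/34 = 41, a_5 = floor((40 + 16)/41) = 1.
  m_6 = 41*1 - 16 = 25, d_6 = (1650 - 25^2)/41 = 1025/41 = 25, a_6 = floor((40 + 25)/25) = 2.
  m_7 = 25*2 - 25 = 25, d_7 = (1650 - 25^2)/25 = 1025/25 = 41, a_7 = floor((40 + 25)/41) = 1.
  m_8 = 41*1 - 25 = 16, d_8 = (1650 - 16^2)/41 = 1394/41 = 34, a_8 = floor((40 + 16)/34) = 1.
  m_9 = 34*1 - 16 = 18, d_9 = (1650 - 18^2)/34 = 1326/34 = 39, a_9 = floor((40 + 18)/39) = 1.
  m_10 = 39*1 - 18 = 21, d_10 = (1650 - 21^2)/39 = 1209/39 = 31, a_10 = floor((40 + 21)/31) = 1.
  m_11 = 31*1 - 21 = 10, d_11 = (1650 - 10^2)/31 = 1550/31 = 50, a_11 = floor((40 + 10)/50) = 1.
  m_12 = 50*1 - 10 = 40, d_12 = (1650 - 40^2)/50 = 50/50 = 1, a_12 = floor((40 + 40)/1) = 80.
  m_13 = 1*80 - 40 = 40, d_13 = (1650 - 40^2)/1 = 50/1 = 50: (m_13, d_13) = (m_1, d_1) = (40, 50), so from here the quotients repeat a_1, ..., a_12; the period length is 12.
Hence the expansion of sqrt(1650) is a_0 = 40 followed by the repeating block 1, 1, 1, 1, 1, 2, 1, 1, 1, 1, 1, 80 (period 12).

[40; (1, 1, 1, 1, 1, 2, 1, 1, 1, 1, 1, 80)]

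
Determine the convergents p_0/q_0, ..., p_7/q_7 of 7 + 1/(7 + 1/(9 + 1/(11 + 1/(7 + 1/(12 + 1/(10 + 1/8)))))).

7/1, 50/7, 457/64, 5077/711, 35996/5041, 437029/61203, 4406286/617071, 35687317/4997771

Using the convergent recurrence p_i = a_i*p_{i-1} + p_{i-2}, q_i = a_i*q_{i-1} + q_{i-2} with p_{-2}=0, p_{-1}=1, q_{-2}=1, q_{-1}=0:
  i=0: a_0=7, p_0 = 7*1 + 0 = 7, q_0 = 7*0 + 1 = 1.
  i=1: a_1=7, p_1 = 7*7 + 1 = 50, q_1 = 7*1 + 0 = 7.
  i=2: a_2=9, p_2 = 9*50 + 7 = 457, q_2 = 9*7 + 1 = 64.
  i=3: a_3=11, p_3 = 11*457 + 50 = 5077, q_3 = 11*64 + 7 = 711.
  i=4: a_4=7, p_4 = 7*5077 + 457 = 35996, q_4 = 7*711 + 64 = 5041.
  i=5: a_5=12, p_5 = 12*35996 + 5077 = 437029, q_5 = 12*5041 + 711 = 61203.
  i=6: a_6=10, p_6 = 10*437029 + 35996 = 4406286, q_6 = 10*61203 + 5041 = 617071.
  i=7: a_7=8, p_7 = 8*4406286 + 437029 = 35687317, q_7 = 8*617071 + 61203 = 4997771.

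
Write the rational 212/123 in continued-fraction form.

Run the Euclidean algorithm on 212 and 123; the successive quotients are the partial quotients a_0, a_1, ... (each step inverts the fractional part left over by the previous one):
  212 = 1*123 + 89, so a_0 = 1.
  123 = 1*89 + 34, so a_1 = 1.
  89 = 2*34 + 21, so a_2 = 2.
  34 = 1*21 + 13, so a_3 = 1.
  21 = 1*13 + 8, so a_4 = 1.
  13 = 1*8 + 5, so a_5 = 1.
  8 = 1*5 + 3, so a_6 = 1.
  5 = 1*3 + 2, so a_7 = 1.
  3 = 1*2 + 1, so a_8 = 1.
  2 = 2*1 + 0, so a_9 = 2.
The remainder reaches 0 after 10 divisions, so the expansion has 10 partial quotients, read off in order.

[1; 1, 2, 1, 1, 1, 1, 1, 1, 2]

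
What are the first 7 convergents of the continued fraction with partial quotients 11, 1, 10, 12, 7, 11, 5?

11/1, 12/1, 131/11, 1584/133, 11219/942, 124993/10495, 636184/53417

Using the convergent recurrence p_i = a_i*p_{i-1} + p_{i-2}, q_i = a_i*q_{i-1} + q_{i-2} with p_{-2}=0, p_{-1}=1, q_{-2}=1, q_{-1}=0:
  i=0: a_0=11, p_0 = 11*1 + 0 = 11, q_0 = 11*0 + 1 = 1.
  i=1: a_1=1, p_1 = 1*11 + 1 = 12, q_1 = 1*1 + 0 = 1.
  i=2: a_2=10, p_2 = 10*12 + 11 = 131, q_2 = 10*1 + 1 = 11.
  i=3: a_3=12, p_3 = 12*131 + 12 = 1584, q_3 = 12*11 + 1 = 133.
  i=4: a_4=7, p_4 = 7*1584 + 131 = 11219, q_4 = 7*133 + 11 = 942.
  i=5: a_5=11, p_5 = 11*11219 + 1584 = 124993, q_5 = 11*942 + 133 = 10495.
  i=6: a_6=5, p_6 = 5*124993 + 11219 = 636184, q_6 = 5*10495 + 942 = 53417.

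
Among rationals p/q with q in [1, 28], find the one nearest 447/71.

Expand x = 447/71 as a continued fraction with the Euclidean algorithm:
  447 = 6*71 + 21, so a_0 = 6.
  71 = 3*21 + 8, so a_1 = 3.
  21 = 2*8 + 5, so a_2 = 2.
  8 = 1*5 + 3, so a_3 = 1.
  5 = 1*3 + 2, so a_4 = 1.
  3 = 1*2 + 1, so a_5 = 1.
  2 = 2*1 + 0, so a_6 = 2.
so x = [6; 3, 2, 1, 1, 1, 2].
Convergents (p_i = a_i*p_{i-1} + p_{i-2}, q_i = a_i*q_{i-1} + q_{i-2} with p_{-2}=0, p_{-1}=1, q_{-2}=1, q_{-1}=0), until the denominator exceeds 28:
  i=0: a_0=6, p_0 = 6*1 + 0 = 6, q_0 = 6*0 + 1 = 1.
  i=1: a_1=3, p_1 = 3*6 + 1 = 19, q_1 = 3*1 + 0 = 3.
  i=2: a_2=2, p_2 = 2*19 + 6 = 44, q_2 = 2*3 + 1 = 7.
  i=3: a_3=1, p_3 = 1*44 + 19 = 63, q_3 = 1*7 + 3 = 10.
  i=4: a_4=1, p_4 = 1*63 + 44 = 107, q_4 = 1*10 + 7 = 17.
  i=5: a_5=1, p_5 = 1*107 + 63 = 170, q_5 = 1*17 + 10 = 27.
  i=6: a_6=2, p_6 = 2*170 + 107 = 447, q_6 = 2*27 + 17 = 71.
q_6 = 71 > 28, so the last convergent with denominator <= 28 is p_5/q_5 = 170/27.
The closest fraction with denominator <= 28 is either p_5/q_5 or the intermediate fraction (k*p_5 + p_4)/(k*q_5 + q_4) with the largest k >= 1 whose denominator stays <= 28; these approach x as k grows, and every other convergent or intermediate fraction in range is farther away.
Largest k: floor((28 - q_4)/q_5) = floor((28 - 17)/27) = 0.
Since k = 0, no intermediate fraction beyond p_5/q_5 has denominator <= 28, so the convergent 170/27 is the closest (its error is |447*27 - 170*71|/(71*27) = 1/1917).

170/27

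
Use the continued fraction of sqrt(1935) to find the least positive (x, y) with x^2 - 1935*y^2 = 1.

First expand sqrt(1935) as a continued fraction. With x_i = (sqrt(1935) + m_i)/d_i and (m_0, d_0) = (0, 1): a_0 = floor(sqrt(1935)) = 43, since 43^2 = 1849 <= 1935 < 1936 = 44^2.
Iterate m_{i+1} = d_i*a_i - m_i, d_{i+1} = (1935 - m_{i+1}^2)/d_i, a_{i+1} = floor((a_0 + m_{i+1})/d_{i+1}):
  m_1 = 1*43 - 0 = 43, d_1 = (1935 - 43^2)/1 = 86/1 = 86, a_1 = floor((43 + 43)/86) = 1.
  m_2 = 86*1 - 43 = 43, d_2 = (1935 - 43^2)/86 = 86/86 = 1, a_2 = floor((43 + 43)/1) = 86.
  m_3 = 1*86 - 43 = 43, d_3 = (1935 - 43^2)/1 = 86/1 = 86: (m_3, d_3) = (m_1, d_1) = (43, 86), so from here the quotients repeat a_1, a_2; the period length is 2.
So sqrt(1935) = [43; (1, 86)] with period length k = 2.
k is even, so the fundamental solution of x^2 - 1935y^2 = 1 is (p_{k-1}, q_{k-1}) = (p_1, q_1); compute convergents through index 1.
Convergents (p_i = a_i*p_{i-1} + p_{i-2}, q_i = a_i*q_{i-1} + q_{i-2} with p_{-2}=0, p_{-1}=1, q_{-2}=1, q_{-1}=0):
  i=0: a_0=43, p_0 = 43*1 + 0 = 43, q_0 = 43*0 + 1 = 1.
  i=1: a_1=1, p_1 = 1*43 + 1 = 44, q_1 = 1*1 + 0 = 1.
Check: 44^2 - 1935*1^2 = 1936 - 1935 = 1, so (x, y) = (44, 1) solves the equation, and by the theorem it is the least positive solution.

(x, y) = (44, 1)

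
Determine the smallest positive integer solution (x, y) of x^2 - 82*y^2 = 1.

First expand sqrt(82) as a continued fraction. With x_i = (sqrt(82) + m_i)/d_i and (m_0, d_0) = (0, 1): a_0 = floor(sqrt(82)) = 9, since 9^2 = 81 <= 82 < 100 = 10^2.
Iterate m_{i+1} = d_i*a_i - m_i, d_{i+1} = (82 - m_{i+1}^2)/d_i, a_{i+1} = floor((a_0 + m_{i+1})/d_{i+1}):
  m_1 = 1*9 - 0 = 9, d_1 = (82 - 9^2)/1 = 1/1 = 1, a_1 = floor((9 + 9)/1) = 18.
  m_2 = 1*18 - 9 = 9, d_2 = (82 - 9^2)/1 = 1/1 = 1: (m_2, d_2) = (m_1, d_1) = (9, 1), so from here the quotient a_1 repeats; the period length is 1.
So sqrt(82) = [9; (18)] with period length k = 1.
k is odd, so (p_{k-1}, q_{k-1}) only solves x^2 - 82y^2 = -1 and the fundamental solution of x^2 - 82y^2 = 1 is (p_{2k-1}, q_{2k-1}) = (p_1, q_1); compute convergents through index 1, running through the period twice.
Convergents (p_i = a_i*p_{i-1} + p_{i-2}, q_i = a_i*q_{i-1} + q_{i-2} with p_{-2}=0, p_{-1}=1, q_{-2}=1, q_{-1}=0):
  i=0: a_0=9, p_0 = 9*1 + 0 = 9, q_0 = 9*0 + 1 = 1.
  i=1: a_1=18, p_1 = 18*9 + 1 = 163, q_1 = 18*1 + 0 = 18.
Indeed p_0^2 - 82*q_0^2 = 81 - 82 = -1, not +1.
Check: 163^2 - 82*18^2 = 26569 - 26568 = 1, so (x, y) = (163, 18) solves the equation, and by the theorem it is the least positive solution.

(x, y) = (163, 18)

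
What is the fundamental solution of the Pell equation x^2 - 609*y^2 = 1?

(x, y) = (605695, 24544)

First expand sqrt(609) as a continued fraction. With x_i = (sqrt(609) + m_i)/d_i and (m_0, d_0) = (0, 1): a_0 = floor(sqrt(609)) = 24, since 24^2 = 576 <= 609 < 625 = 25^2.
Iterate m_{i+1} = d_i*a_i - m_i, d_{i+1} = (609 - m_{i+1}^2)/d_i, a_{i+1} = floor((a_0 + m_{i+1})/d_{i+1}):
  m_1 = 1*24 - 0 = 24, d_1 = (609 - 24^2)/1 = 33/1 = 33, a_1 = floor((24 + 24)/33) = 1.
  m_2 = 33*1 - 24 = 9, d_2 = (609 - 9^2)/33 = 528/33 = 16, a_2 = floor((24 + 9)/16) = 2.
  m_3 = 16*2 - 9 = 23, d_3 = (609 - 23^2)/16 = 80/16 = 5, a_3 = floor((24 + 23)/5) = 9.
  m_4 = 5*9 - 23 = 22, d_4 = (609 - 22^2)/5 = 125/5 = 25, a_4 = floor((24 + 22)/25) = 1.
  m_5 = 25*1 - 22 = 3, d_5 = (609 - 3^2)/25 = 600/25 = 24, a_5 = floor((24 + 3)/24) = 1.
  m_6 = 24*1 - 3 = 21, d_6 = (609 - 21^2)/24 = 168/24 = 7, a_6 = floor((24 + 21)/7) = 6.
  m_7 = 7*6 - 21 = 21, d_7 = (609 - 21^2)/7 = 168/7 = 24, a_7 = floor((24 + 21)/24) = 1.
  m_8 = 24*1 - 21 = 3, d_8 = (609 - 3^2)/24 = 600/24 = 25, a_8 = floor((24 + 3)/25) = 1.
  m_9 = 25*1 - 3 = 22, d_9 = (609 - 22^2)/25 = 125/25 = 5, a_9 = floor((24 + 22)/5) = 9.
  m_10 = 5*9 - 22 = 23, d_10 = (609 - 23^2)/5 = 80/5 = 16, a_10 = floor((24 + 23)/16) = 2.
  m_11 = 16*2 - 23 = 9, d_11 = (609 - 9^2)/16 = 528/16 = 33, a_11 = floor((24 + 9)/33) = 1.
  m_12 = 33*1 - 9 = 24, d_12 = (609 - 24^2)/33 = 33/33 = 1, a_12 = floor((24 + 24)/1) = 48.
  m_13 = 1*48 - 24 = 24, d_13 = (609 - 24^2)/1 = 33/1 = 33: (m_13, d_13) = (m_1, d_1) = (24, 33), so from here the quotients repeat a_1, ..., a_12; the period length is 12.
So sqrt(609) = [24; (1, 2, 9, 1, 1, 6, 1, 1, 9, 2, 1, 48)] with period length k = 12.
k is even, so the fundamental solution of x^2 - 609y^2 = 1 is (p_{k-1}, q_{k-1}) = (p_11, q_11); compute convergents through index 11.
Convergents (p_i = a_i*p_{i-1} + p_{i-2}, q_i = a_i*q_{i-1} + q_{i-2} with p_{-2}=0, p_{-1}=1, q_{-2}=1, q_{-1}=0):
  i=0: a_0=24, p_0 = 24*1 + 0 = 24, q_0 = 24*0 + 1 = 1.
  i=1: a_1=1, p_1 = 1*24 + 1 = 25, q_1 = 1*1 + 0 = 1.
  i=2: a_2=2, p_2 = 2*25 + 24 = 74, q_2 = 2*1 + 1 = 3.
  i=3: a_3=9, p_3 = 9*74 + 25 = 691, q_3 = 9*3 + 1 = 28.
  i=4: a_4=1, p_4 = 1*691 + 74 = 765, q_4 = 1*28 + 3 = 31.
  i=5: a_5=1, p_5 = 1*765 + 691 = 1456, q_5 = 1*31 + 28 = 59.
  i=6: a_6=6, p_6 = 6*1456 + 765 = 9501, q_6 = 6*59 + 31 = 385.
  i=7: a_7=1, p_7 = 1*9501 + 1456 = 10957, q_7 = 1*385 + 59 = 444.
  i=8: a_8=1, p_8 = 1*10957 + 9501 = 20458, q_8 = 1*444 + 385 = 829.
  i=9: a_9=9, p_9 = 9*20458 + 10957 = 195079, q_9 = 9*829 + 444 = 7905.
  i=10: a_10=2, p_10 = 2*195079 + 20458 = 410616, q_10 = 2*7905 + 829 = 16639.
  i=11: a_11=1, p_11 = 1*410616 + 195079 = 605695, q_11 = 1*16639 + 7905 = 24544.
Check: 605695^2 - 609*24544^2 = 366866433025 - 366866433024 = 1, so (x, y) = (605695, 24544) solves the equation, and by the theorem it is the least positive solution.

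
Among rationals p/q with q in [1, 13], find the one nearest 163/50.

13/4

Expand x = 163/50 as a continued fraction with the Euclidean algorithm:
  163 = 3*50 + 13, so a_0 = 3.
  50 = 3*13 + 11, so a_1 = 3.
  13 = 1*11 + 2, so a_2 = 1.
  11 = 5*2 + 1, so a_3 = 5.
  2 = 2*1 + 0, so a_4 = 2.
so x = [3; 3, 1, 5, 2].
Convergents (p_i = a_i*p_{i-1} + p_{i-2}, q_i = a_i*q_{i-1} + q_{i-2} with p_{-2}=0, p_{-1}=1, q_{-2}=1, q_{-1}=0), until the denominator exceeds 13:
  i=0: a_0=3, p_0 = 3*1 + 0 = 3, q_0 = 3*0 + 1 = 1.
  i=1: a_1=3, p_1 = 3*3 + 1 = 10, q_1 = 3*1 + 0 = 3.
  i=2: a_2=1, p_2 = 1*10 + 3 = 13, q_2 = 1*3 + 1 = 4.
  i=3: a_3=5, p_3 = 5*13 + 10 = 75, q_3 = 5*4 + 3 = 23.
q_3 = 23 > 13, so the last convergent with denominator <= 13 is p_2/q_2 = 13/4.
The closest fraction with denominator <= 13 is either p_2/q_2 or the intermediate fraction (k*p_2 + p_1)/(k*q_2 + q_1) with the largest k >= 1 whose denominator stays <= 13; these approach x as k grows, and every other convergent or intermediate fraction in range is farther away.
Largest k: floor((13 - q_1)/q_2) = floor((13 - 3)/4) = 2.
That gives (2*13 + 10)/(2*4 + 3) = 36/11.
Compare the errors: |x - 13/4| = |163*4 - 13*50|/(50*4) = 2/200, and |x - 36/11| = |163*11 - 36*50|/(50*11) = 7/550.
Cross-multiplying, 2*550 = 1100 < 1400 = 7*200, so 2/200 is smaller: the convergent 13/4 is closer to x than 36/11.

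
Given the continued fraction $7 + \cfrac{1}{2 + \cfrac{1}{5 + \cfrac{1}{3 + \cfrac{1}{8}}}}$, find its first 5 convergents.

7/1, 15/2, 82/11, 261/35, 2170/291

Using the convergent recurrence p_i = a_i*p_{i-1} + p_{i-2}, q_i = a_i*q_{i-1} + q_{i-2} with p_{-2}=0, p_{-1}=1, q_{-2}=1, q_{-1}=0:
  i=0: a_0=7, p_0 = 7*1 + 0 = 7, q_0 = 7*0 + 1 = 1.
  i=1: a_1=2, p_1 = 2*7 + 1 = 15, q_1 = 2*1 + 0 = 2.
  i=2: a_2=5, p_2 = 5*15 + 7 = 82, q_2 = 5*2 + 1 = 11.
  i=3: a_3=3, p_3 = 3*82 + 15 = 261, q_3 = 3*11 + 2 = 35.
  i=4: a_4=8, p_4 = 8*261 + 82 = 2170, q_4 = 8*35 + 11 = 291.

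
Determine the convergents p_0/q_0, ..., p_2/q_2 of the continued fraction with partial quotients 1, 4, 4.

Using the convergent recurrence p_i = a_i*p_{i-1} + p_{i-2}, q_i = a_i*q_{i-1} + q_{i-2} with p_{-2}=0, p_{-1}=1, q_{-2}=1, q_{-1}=0:
  i=0: a_0=1, p_0 = 1*1 + 0 = 1, q_0 = 1*0 + 1 = 1.
  i=1: a_1=4, p_1 = 4*1 + 1 = 5, q_1 = 4*1 + 0 = 4.
  i=2: a_2=4, p_2 = 4*5 + 1 = 21, q_2 = 4*4 + 1 = 17.

1/1, 5/4, 21/17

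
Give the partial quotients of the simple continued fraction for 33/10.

Run the Euclidean algorithm on 33 and 10; the successive quotients are the partial quotients a_0, a_1, ... (each step inverts the fractional part left over by the previous one):
  33 = 3*10 + 3, so a_0 = 3.
  10 = 3*3 + 1, so a_1 = 3.
  3 = 3*1 + 0, so a_2 = 3.
The remainder reaches 0 after 3 divisions, so the expansion has 3 partial quotients, read off in order.

[3; 3, 3]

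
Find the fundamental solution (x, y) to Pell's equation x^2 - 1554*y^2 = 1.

(x, y) = (160285, 4066)

First expand sqrt(1554) as a continued fraction. With x_i = (sqrt(1554) + m_i)/d_i and (m_0, d_0) = (0, 1): a_0 = floor(sqrt(1554)) = 39, since 39^2 = 1521 <= 1554 < 1600 = 40^2.
Iterate m_{i+1} = d_i*a_i - m_i, d_{i+1} = (1554 - m_{i+1}^2)/d_i, a_{i+1} = floor((a_0 + m_{i+1})/d_{i+1}):
  m_1 = 1*39 - 0 = 39, d_1 = (1554 - 39^2)/1 = 33/1 = 33, a_1 = floor((39 + 39)/33) = 2.
  m_2 = 33*2 - 39 = 27, d_2 = (1554 - 27^2)/33 = 825/33 = 25, a_2 = floor((39 + 27)/25) = 2.
  m_3 = 25*2 - 27 = 23, d_3 = (1554 - 23^2)/25 = 1025/25 = 41, a_3 = floor((39 + 23)/41) = 1.
  m_4 = 41*1 - 23 = 18, d_4 = (1554 - 18^2)/41 = 1230/41 = 30, a_4 = floor((39 + 18)/30) = 1.
  m_5 = 30*1 - 18 = 12, d_5 = (1554 - 12^2)/30 = 1410/30 = 47, a_5 = floor((39 + 12)/47) = 1.
  m_6 = 47*1 - 12 = 35, d_6 = (1554 - 35^2)/47 = 329/47 = 7, a_6 = floor((39 + 35)/7) = 10.
  m_7 = 7*10 - 35 = 35, d_7 = (1554 - 35^2)/7 = 329/7 = 47, a_7 = floor((39 + 35)/47) = 1.
  m_8 = 47*1 - 35 = 12, d_8 = (1554 - 12^2)/47 = 1410/47 = 30, a_8 = floor((39 + 12)/30) = 1.
  m_9 = 30*1 - 12 = 18, d_9 = (1554 - 18^2)/30 = 1230/30 = 41, a_9 = floor((39 + 18)/41) = 1.
  m_10 = 41*1 - 18 = 23, d_10 = (1554 - 23^2)/41 = 1025/41 = 25, a_10 = floor((39 + 23)/25) = 2.
  m_11 = 25*2 - 23 = 27, d_11 = (1554 - 27^2)/25 = 825/25 = 33, a_11 = floor((39 + 27)/33) = 2.
  m_12 = 33*2 - 27 = 39, d_12 = (1554 - 39^2)/33 = 33/33 = 1, a_12 = floor((39 + 39)/1) = 78.
  m_13 = 1*78 - 39 = 39, d_13 = (1554 - 39^2)/1 = 33/1 = 33: (m_13, d_13) = (m_1, d_1) = (39, 33), so from here the quotients repeat a_1, ..., a_12; the period length is 12.
So sqrt(1554) = [39; (2, 2, 1, 1, 1, 10, 1, 1, 1, 2, 2, 78)] with period length k = 12.
k is even, so the fundamental solution of x^2 - 1554y^2 = 1 is (p_{k-1}, q_{k-1}) = (p_11, q_11); compute convergents through index 11.
Convergents (p_i = a_i*p_{i-1} + p_{i-2}, q_i = a_i*q_{i-1} + q_{i-2} with p_{-2}=0, p_{-1}=1, q_{-2}=1, q_{-1}=0):
  i=0: a_0=39, p_0 = 39*1 + 0 = 39, q_0 = 39*0 + 1 = 1.
  i=1: a_1=2, p_1 = 2*39 + 1 = 79, q_1 = 2*1 + 0 = 2.
  i=2: a_2=2, p_2 = 2*79 + 39 = 197, q_2 = 2*2 + 1 = 5.
  i=3: a_3=1, p_3 = 1*197 + 79 = 276, q_3 = 1*5 + 2 = 7.
  i=4: a_4=1, p_4 = 1*276 + 197 = 473, q_4 = 1*7 + 5 = 12.
  i=5: a_5=1, p_5 = 1*473 + 276 = 749, q_5 = 1*12 + 7 = 19.
  i=6: a_6=10, p_6 = 10*749 + 473 = 7963, q_6 = 10*19 + 12 = 202.
  i=7: a_7=1, p_7 = 1*7963 + 749 = 8712, q_7 = 1*202 + 19 = 221.
  i=8: a_8=1, p_8 = 1*8712 + 7963 = 16675, q_8 = 1*221 + 202 = 423.
  i=9: a_9=1, p_9 = 1*16675 + 8712 = 25387, q_9 = 1*423 + 221 = 644.
  i=10: a_10=2, p_10 = 2*25387 + 16675 = 67449, q_10 = 2*644 + 423 = 1711.
  i=11: a_11=2, p_11 = 2*67449 + 25387 = 160285, q_11 = 2*1711 + 644 = 4066.
Check: 160285^2 - 1554*4066^2 = 25691281225 - 25691281224 = 1, so (x, y) = (160285, 4066) solves the equation, and by the theorem it is the least positive solution.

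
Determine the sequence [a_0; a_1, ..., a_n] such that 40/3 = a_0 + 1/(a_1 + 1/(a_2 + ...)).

Run the Euclidean algorithm on 40 and 3; the successive quotients are the partial quotients a_0, a_1, ... (each step inverts the fractional part left over by the previous one):
  40 = 13*3 + 1, so a_0 = 13.
  3 = 3*1 + 0, so a_1 = 3.
The remainder reaches 0 after 2 divisions, so the expansion has 2 partial quotients, read off in order.

[13; 3]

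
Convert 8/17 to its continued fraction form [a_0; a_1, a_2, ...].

[0; 2, 8]

Run the Euclidean algorithm on 8 and 17; the successive quotients are the partial quotients a_0, a_1, ... (each step inverts the fractional part left over by the previous one):
  8 = 0*17 + 8, so a_0 = 0.
  17 = 2*8 + 1, so a_1 = 2.
  8 = 8*1 + 0, so a_2 = 8.
The remainder reaches 0 after 3 divisions, so the expansion has 3 partial quotients, read off in order.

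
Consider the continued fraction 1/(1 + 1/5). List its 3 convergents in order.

Using the convergent recurrence p_i = a_i*p_{i-1} + p_{i-2}, q_i = a_i*q_{i-1} + q_{i-2} with p_{-2}=0, p_{-1}=1, q_{-2}=1, q_{-1}=0:
  i=0: a_0=0, p_0 = 0*1 + 0 = 0, q_0 = 0*0 + 1 = 1.
  i=1: a_1=1, p_1 = 1*0 + 1 = 1, q_1 = 1*1 + 0 = 1.
  i=2: a_2=5, p_2 = 5*1 + 0 = 5, q_2 = 5*1 + 1 = 6.

0/1, 1/1, 5/6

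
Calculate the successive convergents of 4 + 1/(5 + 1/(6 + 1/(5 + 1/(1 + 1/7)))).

Using the convergent recurrence p_i = a_i*p_{i-1} + p_{i-2}, q_i = a_i*q_{i-1} + q_{i-2} with p_{-2}=0, p_{-1}=1, q_{-2}=1, q_{-1}=0:
  i=0: a_0=4, p_0 = 4*1 + 0 = 4, q_0 = 4*0 + 1 = 1.
  i=1: a_1=5, p_1 = 5*4 + 1 = 21, q_1 = 5*1 + 0 = 5.
  i=2: a_2=6, p_2 = 6*21 + 4 = 130, q_2 = 6*5 + 1 = 31.
  i=3: a_3=5, p_3 = 5*130 + 21 = 671, q_3 = 5*31 + 5 = 160.
  i=4: a_4=1, p_4 = 1*671 + 130 = 801, q_4 = 1*160 + 31 = 191.
  i=5: a_5=7, p_5 = 7*801 + 671 = 6278, q_5 = 7*191 + 160 = 1497.

4/1, 21/5, 130/31, 671/160, 801/191, 6278/1497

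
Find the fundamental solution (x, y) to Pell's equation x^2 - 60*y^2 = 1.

First expand sqrt(60) as a continued fraction. With x_i = (sqrt(60) + m_i)/d_i and (m_0, d_0) = (0, 1): a_0 = floor(sqrt(60)) = 7, since 7^2 = 49 <= 60 < 64 = 8^2.
Iterate m_{i+1} = d_i*a_i - m_i, d_{i+1} = (60 - m_{i+1}^2)/d_i, a_{i+1} = floor((a_0 + m_{i+1})/d_{i+1}):
  m_1 = 1*7 - 0 = 7, d_1 = (60 - 7^2)/1 = 11/1 = 11, a_1 = floor((7 + 7)/11) = 1.
  m_2 = 11*1 - 7 = 4, d_2 = (60 - 4^2)/11 = 44/11 = 4, a_2 = floor((7 + 4)/4) = 2.
  m_3 = 4*2 - 4 = 4, d_3 = (60 - 4^2)/4 = 44/4 = 11, a_3 = floor((7 + 4)/11) = 1.
  m_4 = 11*1 - 4 = 7, d_4 = (60 - 7^2)/11 = 11/11 = 1, a_4 = floor((7 + 7)/1) = 14.
  m_5 = 1*14 - 7 = 7, d_5 = (60 - 7^2)/1 = 11/1 = 11: (m_5, d_5) = (m_1, d_1) = (7, 11), so from here the quotients repeat a_1, ..., a_4; the period length is 4.
So sqrt(60) = [7; (1, 2, 1, 14)] with period length k = 4.
k is even, so the fundamental solution of x^2 - 60y^2 = 1 is (p_{k-1}, q_{k-1}) = (p_3, q_3); compute convergents through index 3.
Convergents (p_i = a_i*p_{i-1} + p_{i-2}, q_i = a_i*q_{i-1} + q_{i-2} with p_{-2}=0, p_{-1}=1, q_{-2}=1, q_{-1}=0):
  i=0: a_0=7, p_0 = 7*1 + 0 = 7, q_0 = 7*0 + 1 = 1.
  i=1: a_1=1, p_1 = 1*7 + 1 = 8, q_1 = 1*1 + 0 = 1.
  i=2: a_2=2, p_2 = 2*8 + 7 = 23, q_2 = 2*1 + 1 = 3.
  i=3: a_3=1, p_3 = 1*23 + 8 = 31, q_3 = 1*3 + 1 = 4.
Check: 31^2 - 60*4^2 = 961 - 960 = 1, so (x, y) = (31, 4) solves the equation, and by the theorem it is the least positive solution.

(x, y) = (31, 4)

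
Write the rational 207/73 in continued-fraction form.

Run the Euclidean algorithm on 207 and 73; the successive quotients are the partial quotients a_0, a_1, ... (each step inverts the fractional part left over by the previous one):
  207 = 2*73 + 61, so a_0 = 2.
  73 = 1*61 + 12, so a_1 = 1.
  61 = 5*12 + 1, so a_2 = 5.
  12 = 12*1 + 0, so a_3 = 12.
The remainder reaches 0 after 4 divisions, so the expansion has 4 partial quotients, read off in order.

[2; 1, 5, 12]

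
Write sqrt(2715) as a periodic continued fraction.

Write x_i = (sqrt(2715) + m_i)/d_i with (m_0, d_0) = (0, 1). a_0 = floor(sqrt(2715)) = 52, since 52^2 = 2704 <= 2715 < 2809 = 53^2.
Iterate m_{i+1} = d_i*a_i - m_i, d_{i+1} = (2715 - m_{i+1}^2)/d_i, a_{i+1} = floor((a_0 + m_{i+1})/d_{i+1}):
  m_1 = 1*52 - 0 = 52, d_1 = (2715 - 52^2)/1 = 11/1 = 11, a_1 = floor((52 + 52)/11) = 9.
  m_2 = 11*9 - 52 = 47, d_2 = (2715 - 47^2)/11 = 506/11 = 46, a_2 = floor((52 + 47)/46) = 2.
  m_3 = 46*2 - 47 = 45, d_3 = (2715 - 45^2)/46 = 690/46 = 15, a_3 = floor((52 + 45)/15) = 6.
  m_4 = 15*6 - 45 = 45, d_4 = (2715 - 45^2)/15 = 690/15 = 46, a_4 = floor((52 + 45)/46) = 2.
  m_5 = 46*2 - 45 = 47, d_5 = (2715 - 47^2)/46 = 506/46 = 11, a_5 = floor((52 + 47)/11) = 9.
  m_6 = 11*9 - 47 = 52, d_6 = (2715 - 52^2)/11 = 11/11 = 1, a_6 = floor((52 + 52)/1) = 104.
  m_7 = 1*104 - 52 = 52, d_7 = (2715 - 52^2)/1 = 11/1 = 11: (m_7, d_7) = (m_1, d_1) = (52, 11), so from here the quotients repeat a_1, ..., a_6; the period length is 6.
Hence the expansion of sqrt(2715) is a_0 = 52 followed by the repeating block 9, 2, 6, 2, 9, 104 (period 6).

[52; (9, 2, 6, 2, 9, 104)]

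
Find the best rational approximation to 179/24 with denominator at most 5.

Expand x = 179/24 as a continued fraction with the Euclidean algorithm:
  179 = 7*24 + 11, so a_0 = 7.
  24 = 2*11 + 2, so a_1 = 2.
  11 = 5*2 + 1, so a_2 = 5.
  2 = 2*1 + 0, so a_3 = 2.
so x = [7; 2, 5, 2].
Convergents (p_i = a_i*p_{i-1} + p_{i-2}, q_i = a_i*q_{i-1} + q_{i-2} with p_{-2}=0, p_{-1}=1, q_{-2}=1, q_{-1}=0), until the denominator exceeds 5:
  i=0: a_0=7, p_0 = 7*1 + 0 = 7, q_0 = 7*0 + 1 = 1.
  i=1: a_1=2, p_1 = 2*7 + 1 = 15, q_1 = 2*1 + 0 = 2.
  i=2: a_2=5, p_2 = 5*15 + 7 = 82, q_2 = 5*2 + 1 = 11.
q_2 = 11 > 5, so the last convergent with denominator <= 5 is p_1/q_1 = 15/2.
The closest fraction with denominator <= 5 is either p_1/q_1 or the intermediate fraction (k*p_1 + p_0)/(k*q_1 + q_0) with the largest k >= 1 whose denominator stays <= 5; these approach x as k grows, and every other convergent or intermediate fraction in range is farther away.
Largest k: floor((5 - q_0)/q_1) = floor((5 - 1)/2) = 2.
That gives (2*15 + 7)/(2*2 + 1) = 37/5.
Compare the errors: |x - 15/2| = |179*2 - 15*24|/(24*2) = 2/48, and |x - 37/5| = |179*5 - 37*24|/(24*5) = 7/120.
Cross-multiplying, 2*120 = 240 < 336 = 7*48, so 2/48 is smaller: the convergent 15/2 is closer to x than 37/5.

15/2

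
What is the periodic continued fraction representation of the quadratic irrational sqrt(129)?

Write x_i = (sqrt(129) + m_i)/d_i with (m_0, d_0) = (0, 1). a_0 = floor(sqrt(129)) = 11, since 11^2 = 121 <= 129 < 144 = 12^2.
Iterate m_{i+1} = d_i*a_i - m_i, d_{i+1} = (129 - m_{i+1}^2)/d_i, a_{i+1} = floor((a_0 + m_{i+1})/d_{i+1}):
  m_1 = 1*11 - 0 = 11, d_1 = (129 - 11^2)/1 = 8/1 = 8, a_1 = floor((11 + 11)/8) = 2.
  m_2 = 8*2 - 11 = 5, d_2 = (129 - 5^2)/8 = 104/8 = 13, a_2 = floor((11 + 5)/13) = 1.
  m_3 = 13*1 - 5 = 8, d_3 = (129 - 8^2)/13 = 65/13 = 5, a_3 = floor((11 + 8)/5) = 3.
  m_4 = 5*3 - 8 = 7, d_4 = (129 - 7^2)/5 = 80/5 = 16, a_4 = floor((11 + 7)/16) = 1.
  m_5 = 16*1 - 7 = 9, d_5 = (129 - 9^2)/16 = 48/16 = 3, a_5 = floor((11 + 9)/3) = 6.
  m_6 = 3*6 - 9 = 9, d_6 = (129 - 9^2)/3 = 48/3 = 16, a_6 = floor((11 + 9)/16) = 1.
  m_7 = 16*1 - 9 = 7, d_7 = (129 - 7^2)/16 = 80/16 = 5, a_7 = floor((11 + 7)/5) = 3.
  m_8 = 5*3 - 7 = 8, d_8 = (129 - 8^2)/5 = 65/5 = 13, a_8 = floor((11 + 8)/13) = 1.
  m_9 = 13*1 - 8 = 5, d_9 = (129 - 5^2)/13 = 104/13 = 8, a_9 = floor((11 + 5)/8) = 2.
  m_10 = 8*2 - 5 = 11, d_10 = (129 - 11^2)/8 = 8/8 = 1, a_10 = floor((11 + 11)/1) = 22.
  m_11 = 1*22 - 11 = 11, d_11 = (129 - 11^2)/1 = 8/1 = 8: (m_11, d_11) = (m_1, d_1) = (11, 8), so from here the quotients repeat a_1, ..., a_10; the period length is 10.
Hence the expansion of sqrt(129) is a_0 = 11 followed by the repeating block 2, 1, 3, 1, 6, 1, 3, 1, 2, 22 (period 10).

[11; (2, 1, 3, 1, 6, 1, 3, 1, 2, 22)]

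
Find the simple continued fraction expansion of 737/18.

Run the Euclidean algorithm on 737 and 18; the successive quotients are the partial quotients a_0, a_1, ... (each step inverts the fractional part left over by the previous one):
  737 = 40*18 + 17, so a_0 = 40.
  18 = 1*17 + 1, so a_1 = 1.
  17 = 17*1 + 0, so a_2 = 17.
The remainder reaches 0 after 3 divisions, so the expansion has 3 partial quotients, read off in order.

[40; 1, 17]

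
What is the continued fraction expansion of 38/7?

Run the Euclidean algorithm on 38 and 7; the successive quotients are the partial quotients a_0, a_1, ... (each step inverts the fractional part left over by the previous one):
  38 = 5*7 + 3, so a_0 = 5.
  7 = 2*3 + 1, so a_1 = 2.
  3 = 3*1 + 0, so a_2 = 3.
The remainder reaches 0 after 3 divisions, so the expansion has 3 partial quotients, read off in order.

[5; 2, 3]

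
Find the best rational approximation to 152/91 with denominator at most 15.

Expand x = 152/91 as a continued fraction with the Euclidean algorithm:
  152 = 1*91 + 61, so a_0 = 1.
  91 = 1*61 + 30, so a_1 = 1.
  61 = 2*30 + 1, so a_2 = 2.
  30 = 30*1 + 0, so a_3 = 30.
so x = [1; 1, 2, 30].
Convergents (p_i = a_i*p_{i-1} + p_{i-2}, q_i = a_i*q_{i-1} + q_{i-2} with p_{-2}=0, p_{-1}=1, q_{-2}=1, q_{-1}=0), until the denominator exceeds 15:
  i=0: a_0=1, p_0 = 1*1 + 0 = 1, q_0 = 1*0 + 1 = 1.
  i=1: a_1=1, p_1 = 1*1 + 1 = 2, q_1 = 1*1 + 0 = 1.
  i=2: a_2=2, p_2 = 2*2 + 1 = 5, q_2 = 2*1 + 1 = 3.
  i=3: a_3=30, p_3 = 30*5 + 2 = 152, q_3 = 30*3 + 1 = 91.
q_3 = 91 > 15, so the last convergent with denominator <= 15 is p_2/q_2 = 5/3.
The closest fraction with denominator <= 15 is either p_2/q_2 or the intermediate fraction (k*p_2 + p_1)/(k*q_2 + q_1) with the largest k >= 1 whose denominator stays <= 15; these approach x as k grows, and every other convergent or intermediate fraction in range is farther away.
Largest k: floor((15 - q_1)/q_2) = floor((15 - 1)/3) = 4.
That gives (4*5 + 2)/(4*3 + 1) = 22/13.
Compare the errors: |x - 5/3| = |152*3 - 5*91|/(91*3) = 1/273, and |x - 22/13| = |152*13 - 22*91|/(91*13) = 26/1183.
Cross-multiplying, 1*1183 = 1183 < 7098 = 26*273, so 1/273 is smaller: the convergent 5/3 is closer to x than 22/13.

5/3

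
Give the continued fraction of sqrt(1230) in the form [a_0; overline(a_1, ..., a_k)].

Write x_i = (sqrt(1230) + m_i)/d_i with (m_0, d_0) = (0, 1). a_0 = floor(sqrt(1230)) = 35, since 35^2 = 1225 <= 1230 < 1296 = 36^2.
Iterate m_{i+1} = d_i*a_i - m_i, d_{i+1} = (1230 - m_{i+1}^2)/d_i, a_{i+1} = floor((a_0 + m_{i+1})/d_{i+1}):
  m_1 = 1*35 - 0 = 35, d_1 = (1230 - 35^2)/1 = 5/1 = 5, a_1 = floor((35 + 35)/5) = 14.
  m_2 = 5*14 - 35 = 35, d_2 = (1230 - 35^2)/5 = 5/5 = 1, a_2 = floor((35 + 35)/1) = 70.
  m_3 = 1*70 - 35 = 35, d_3 = (1230 - 35^2)/1 = 5/1 = 5: (m_3, d_3) = (m_1, d_1) = (35, 5), so from here the quotients repeat a_1, a_2; the period length is 2.
Hence the expansion of sqrt(1230) is a_0 = 35 followed by the repeating block 14, 70 (period 2).

[35; overline(14, 70)]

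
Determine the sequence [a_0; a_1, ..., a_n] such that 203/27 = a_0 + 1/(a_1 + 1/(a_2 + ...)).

[7; 1, 1, 13]

Run the Euclidean algorithm on 203 and 27; the successive quotients are the partial quotients a_0, a_1, ... (each step inverts the fractional part left over by the previous one):
  203 = 7*27 + 14, so a_0 = 7.
  27 = 1*14 + 13, so a_1 = 1.
  14 = 1*13 + 1, so a_2 = 1.
  13 = 13*1 + 0, so a_3 = 13.
The remainder reaches 0 after 4 divisions, so the expansion has 4 partial quotients, read off in order.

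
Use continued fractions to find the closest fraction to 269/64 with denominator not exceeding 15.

21/5

Expand x = 269/64 as a continued fraction with the Euclidean algorithm:
  269 = 4*64 + 13, so a_0 = 4.
  64 = 4*13 + 12, so a_1 = 4.
  13 = 1*12 + 1, so a_2 = 1.
  12 = 12*1 + 0, so a_3 = 12.
so x = [4; 4, 1, 12].
Convergents (p_i = a_i*p_{i-1} + p_{i-2}, q_i = a_i*q_{i-1} + q_{i-2} with p_{-2}=0, p_{-1}=1, q_{-2}=1, q_{-1}=0), until the denominator exceeds 15:
  i=0: a_0=4, p_0 = 4*1 + 0 = 4, q_0 = 4*0 + 1 = 1.
  i=1: a_1=4, p_1 = 4*4 + 1 = 17, q_1 = 4*1 + 0 = 4.
  i=2: a_2=1, p_2 = 1*17 + 4 = 21, q_2 = 1*4 + 1 = 5.
  i=3: a_3=12, p_3 = 12*21 + 17 = 269, q_3 = 12*5 + 4 = 64.
q_3 = 64 > 15, so the last convergent with denominator <= 15 is p_2/q_2 = 21/5.
The closest fraction with denominator <= 15 is either p_2/q_2 or the intermediate fraction (k*p_2 + p_1)/(k*q_2 + q_1) with the largest k >= 1 whose denominator stays <= 15; these approach x as k grows, and every other convergent or intermediate fraction in range is farther away.
Largest k: floor((15 - q_1)/q_2) = floor((15 - 4)/5) = 2.
That gives (2*21 + 17)/(2*5 + 4) = 59/14.
Compare the errors: |x - 21/5| = |269*5 - 21*64|/(64*5) = 1/320, and |x - 59/14| = |269*14 - 59*64|/(64*14) = 10/896.
Cross-multiplying, 1*896 = 896 < 3200 = 10*320, so 1/320 is smaller: the convergent 21/5 is closer to x than 59/14.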